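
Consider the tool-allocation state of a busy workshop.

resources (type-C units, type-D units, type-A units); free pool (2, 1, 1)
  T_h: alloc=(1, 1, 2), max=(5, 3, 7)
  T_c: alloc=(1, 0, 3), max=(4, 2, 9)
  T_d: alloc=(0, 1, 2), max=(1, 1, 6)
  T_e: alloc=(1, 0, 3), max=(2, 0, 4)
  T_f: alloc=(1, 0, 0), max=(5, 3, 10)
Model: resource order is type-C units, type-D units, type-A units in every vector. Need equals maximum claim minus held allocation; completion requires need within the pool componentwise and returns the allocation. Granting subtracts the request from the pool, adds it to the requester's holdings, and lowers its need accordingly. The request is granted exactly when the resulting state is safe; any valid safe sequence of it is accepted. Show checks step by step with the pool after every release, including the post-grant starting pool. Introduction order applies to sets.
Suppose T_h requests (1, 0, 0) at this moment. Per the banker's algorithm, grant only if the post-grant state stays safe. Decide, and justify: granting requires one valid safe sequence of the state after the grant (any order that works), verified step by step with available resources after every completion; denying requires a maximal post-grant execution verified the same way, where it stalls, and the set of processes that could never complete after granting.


DENY: after the grant no complete ordering would exist.
Key observation: type-C units is the bottleneck — with T_e, T_d done the pool holds (2, 2, 6), short of every remaining need.
On the post-grant state, T_e, T_d is a maximal run — nothing extends it. Walking it through:
  pool = (1, 1, 1)
  T_e needs (1, 0, 1) <= (1, 1, 1) -> finishes; pool += (1, 0, 3) = (2, 1, 4)
  T_d needs (1, 0, 4) <= (2, 1, 4) -> finishes; pool += (0, 1, 2) = (2, 2, 6)
  blocked: T_h wants (3, 2, 5), pool (2, 2, 6) — not enough type-C units
  blocked: T_c wants (3, 2, 6), pool (2, 2, 6) — not enough type-C units
  blocked: T_f wants (4, 3, 10), pool (2, 2, 6) — not enough type-C units, type-D units and type-A units
Had the request been granted, T_h, T_c and T_f could never finish.


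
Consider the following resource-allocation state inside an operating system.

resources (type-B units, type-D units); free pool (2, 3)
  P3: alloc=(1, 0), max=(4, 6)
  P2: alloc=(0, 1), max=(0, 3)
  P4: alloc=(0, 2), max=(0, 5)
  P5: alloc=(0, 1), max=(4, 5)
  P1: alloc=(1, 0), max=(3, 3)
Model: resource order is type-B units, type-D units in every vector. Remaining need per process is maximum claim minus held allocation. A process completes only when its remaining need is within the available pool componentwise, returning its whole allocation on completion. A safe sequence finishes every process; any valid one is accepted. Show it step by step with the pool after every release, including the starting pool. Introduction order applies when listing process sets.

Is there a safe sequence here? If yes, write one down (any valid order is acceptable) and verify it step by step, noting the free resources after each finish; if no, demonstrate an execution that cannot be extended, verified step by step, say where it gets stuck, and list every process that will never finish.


The state is SAFE; one workable sequence: P4, P1, P2, P3, P5.
Key observation: P4 is the earliest step where a requested resource binds exactly: need (0, 3), pool (2, 3) at its turn.
Check, step by step:
  pool = (2, 3)
  P4 needs (0, 3) <= (2, 3) -> finishes; pool += (0, 2) = (2, 5)
  P1 needs (2, 3) <= (2, 5) -> finishes; pool += (1, 0) = (3, 5)
  P2 needs (0, 2) <= (3, 5) -> finishes; pool += (0, 1) = (3, 6)
  P3 needs (3, 6) <= (3, 6) -> finishes; pool += (1, 0) = (4, 6)
  P5 needs (4, 4) <= (4, 6) -> finishes; pool += (0, 1) = (4, 7)


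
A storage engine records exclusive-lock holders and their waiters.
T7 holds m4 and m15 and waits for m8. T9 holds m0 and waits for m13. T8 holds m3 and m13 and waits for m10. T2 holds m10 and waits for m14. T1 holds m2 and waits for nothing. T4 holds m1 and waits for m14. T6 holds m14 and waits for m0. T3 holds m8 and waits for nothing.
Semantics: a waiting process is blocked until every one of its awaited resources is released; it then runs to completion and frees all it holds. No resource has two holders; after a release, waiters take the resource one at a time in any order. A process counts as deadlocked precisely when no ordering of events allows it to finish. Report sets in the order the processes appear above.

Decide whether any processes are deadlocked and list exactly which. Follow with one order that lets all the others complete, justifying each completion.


Deadlocked set: T9, T8, T2, T4 and T6.
Key observation: the loop T9 -> T8 -> T2 -> T6 -> T9 blocks itself forever; T4 waits into the deadlock from upstream.
One completion order for the rest: T3, T7, T1.
Step-by-step check:
  T3: no waits; runs immediately, freeing m8
  run T7 (all its waits — m8 — are resolved); releases m4 and m15
  T1: no waits; runs immediately, freeing m2


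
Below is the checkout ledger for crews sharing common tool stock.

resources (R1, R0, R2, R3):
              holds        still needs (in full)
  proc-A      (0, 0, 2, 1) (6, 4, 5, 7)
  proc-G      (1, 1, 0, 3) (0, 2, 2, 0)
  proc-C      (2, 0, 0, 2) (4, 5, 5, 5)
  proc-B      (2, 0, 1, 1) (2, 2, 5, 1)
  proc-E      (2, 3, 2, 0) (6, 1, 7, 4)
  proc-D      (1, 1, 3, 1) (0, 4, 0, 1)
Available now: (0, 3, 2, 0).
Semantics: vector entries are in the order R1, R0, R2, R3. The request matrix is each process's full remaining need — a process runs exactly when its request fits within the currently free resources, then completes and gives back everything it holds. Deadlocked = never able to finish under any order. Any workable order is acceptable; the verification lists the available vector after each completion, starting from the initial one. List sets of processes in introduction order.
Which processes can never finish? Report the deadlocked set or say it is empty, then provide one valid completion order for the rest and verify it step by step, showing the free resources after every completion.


No process is deadlocked.
Key observation: proc-G leads a chain of completions in which each release enables another process.
The rest can finish in the order proc-G, proc-D, proc-B, proc-C, proc-A, proc-E. Walking it through:
  pool = (0, 3, 2, 0)
  proc-G: need (0, 2, 2, 0) fits (0, 3, 2, 0); releases (1, 1, 0, 3), pool now (1, 4, 2, 3)
  proc-D: need (0, 4, 0, 1) fits (1, 4, 2, 3); releases (1, 1, 3, 1), pool now (2, 5, 5, 4)
  proc-B: need (2, 2, 5, 1) fits (2, 5, 5, 4); releases (2, 0, 1, 1), pool now (4, 5, 6, 5)
  proc-C: need (4, 5, 5, 5) fits (4, 5, 6, 5); releases (2, 0, 0, 2), pool now (6, 5, 6, 7)
  proc-A: need (6, 4, 5, 7) fits (6, 5, 6, 7); releases (0, 0, 2, 1), pool now (6, 5, 8, 8)
  proc-E: need (6, 1, 7, 4) fits (6, 5, 8, 8); releases (2, 3, 2, 0), pool now (8, 8, 10, 8)


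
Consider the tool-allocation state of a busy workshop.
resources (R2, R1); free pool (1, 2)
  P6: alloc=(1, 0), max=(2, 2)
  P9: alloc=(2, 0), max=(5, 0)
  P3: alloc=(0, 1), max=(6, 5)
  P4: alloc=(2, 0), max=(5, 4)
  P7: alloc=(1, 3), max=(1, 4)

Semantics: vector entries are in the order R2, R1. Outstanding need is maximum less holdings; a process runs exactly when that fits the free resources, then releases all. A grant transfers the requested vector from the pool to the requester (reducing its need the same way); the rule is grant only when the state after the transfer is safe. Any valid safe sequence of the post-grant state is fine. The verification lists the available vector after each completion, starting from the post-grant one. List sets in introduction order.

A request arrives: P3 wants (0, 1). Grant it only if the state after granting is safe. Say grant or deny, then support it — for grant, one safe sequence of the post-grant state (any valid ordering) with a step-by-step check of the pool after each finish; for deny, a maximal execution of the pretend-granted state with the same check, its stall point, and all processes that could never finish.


GRANT — the state after the grant stays safe, e.g. via P7, P6, P9, P4, P3.
Key observation: post-grant, (1, 1) remains, and an order beginning with P7 completes everyone.
Check on the post-grant state, step by step:
  pool = (1, 1)
  P7: need (0, 1) fits (1, 1); releases (1, 3), pool now (2, 4)
  P6: need (1, 2) fits (2, 4); releases (1, 0), pool now (3, 4)
  P9: need (3, 0) fits (3, 4); releases (2, 0), pool now (5, 4)
  P4: need (3, 4) fits (5, 4); releases (2, 0), pool now (7, 4)
  P3: need (6, 3) fits (7, 4); releases (0, 2), pool now (7, 6)


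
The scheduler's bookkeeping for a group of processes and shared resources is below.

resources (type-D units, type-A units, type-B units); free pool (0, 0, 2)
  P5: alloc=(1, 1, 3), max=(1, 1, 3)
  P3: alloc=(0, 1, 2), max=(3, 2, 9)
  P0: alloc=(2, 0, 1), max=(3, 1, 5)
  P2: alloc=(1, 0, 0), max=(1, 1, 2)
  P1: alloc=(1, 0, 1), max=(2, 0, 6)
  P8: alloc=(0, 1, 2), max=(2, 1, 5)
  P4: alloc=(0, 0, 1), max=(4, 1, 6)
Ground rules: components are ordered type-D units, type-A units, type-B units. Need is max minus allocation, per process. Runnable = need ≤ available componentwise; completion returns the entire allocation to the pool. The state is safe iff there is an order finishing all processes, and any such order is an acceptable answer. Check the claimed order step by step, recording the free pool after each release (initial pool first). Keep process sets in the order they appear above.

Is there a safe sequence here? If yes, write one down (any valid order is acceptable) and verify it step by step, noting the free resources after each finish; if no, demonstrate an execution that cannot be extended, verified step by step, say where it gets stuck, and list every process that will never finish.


SAFE. One safe sequence: P5, P1, P0, P4, P3, P2, P8.
Key observation: reading the order forward, P1 is the first process whose need (1, 0, 5) meets the free pool (1, 1, 5) exactly on a resource it requests.
Verifying each step:
  pool = (0, 0, 2)
  P5: need (0, 0, 0) fits (0, 0, 2); releases (1, 1, 3), pool now (1, 1, 5)
  P1: need (1, 0, 5) fits (1, 1, 5); releases (1, 0, 1), pool now (2, 1, 6)
  P0: need (1, 1, 4) fits (2, 1, 6); releases (2, 0, 1), pool now (4, 1, 7)
  P4: need (4, 1, 5) fits (4, 1, 7); releases (0, 0, 1), pool now (4, 1, 8)
  P3: need (3, 1, 7) fits (4, 1, 8); releases (0, 1, 2), pool now (4, 2, 10)
  P2: need (0, 1, 2) fits (4, 2, 10); releases (1, 0, 0), pool now (5, 2, 10)
  P8: need (2, 0, 3) fits (5, 2, 10); releases (0, 1, 2), pool now (5, 3, 12)


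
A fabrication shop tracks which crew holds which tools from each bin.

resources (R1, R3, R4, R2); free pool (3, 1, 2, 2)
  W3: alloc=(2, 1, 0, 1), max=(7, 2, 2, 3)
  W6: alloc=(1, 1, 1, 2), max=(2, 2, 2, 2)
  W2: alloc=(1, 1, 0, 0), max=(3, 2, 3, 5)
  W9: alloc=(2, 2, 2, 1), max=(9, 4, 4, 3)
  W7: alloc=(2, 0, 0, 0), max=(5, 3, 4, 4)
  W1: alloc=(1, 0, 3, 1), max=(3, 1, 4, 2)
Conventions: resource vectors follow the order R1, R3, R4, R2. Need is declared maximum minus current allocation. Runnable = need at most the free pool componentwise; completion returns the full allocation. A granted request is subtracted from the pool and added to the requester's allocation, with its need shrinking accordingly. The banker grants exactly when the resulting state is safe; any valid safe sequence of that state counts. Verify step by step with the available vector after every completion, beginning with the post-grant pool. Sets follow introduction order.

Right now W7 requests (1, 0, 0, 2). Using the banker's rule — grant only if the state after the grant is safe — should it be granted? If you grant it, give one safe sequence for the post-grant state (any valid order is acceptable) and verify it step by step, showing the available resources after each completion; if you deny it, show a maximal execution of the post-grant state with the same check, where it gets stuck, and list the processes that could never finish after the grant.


DENY — the pretend-granted state is unsafe.
Key observation: after W6, W1 the pool peaks at (4, 2, 6, 3), and each blocked process is short somewhere: W3 on R1; W2 on R2; W9 on R1; W7 on R3.
Pretend the grant happened; the run W6, W1 goes as far as possible. Check, step by step:
  pool = (2, 1, 2, 0)
  run W6 (needs (1, 1, 1, 0), free (2, 1, 2, 0)); after release of (1, 1, 1, 2) the pool is (3, 2, 3, 2)
  run W1 (needs (2, 1, 1, 1), free (3, 2, 3, 2)); after release of (1, 0, 3, 1) the pool is (4, 2, 6, 3)
  W3 still needs (5, 1, 2, 2) but only (4, 2, 6, 3) is free — short on R1
  W2 still needs (2, 1, 3, 5) but only (4, 2, 6, 3) is free — short on R2
  W9 still needs (7, 2, 2, 2) but only (4, 2, 6, 3) is free — short on R1
  W7 still needs (2, 3, 4, 2) but only (4, 2, 6, 3) is free — short on R3
Processes that could never finish after the grant: W3, W2, W9 and W7.


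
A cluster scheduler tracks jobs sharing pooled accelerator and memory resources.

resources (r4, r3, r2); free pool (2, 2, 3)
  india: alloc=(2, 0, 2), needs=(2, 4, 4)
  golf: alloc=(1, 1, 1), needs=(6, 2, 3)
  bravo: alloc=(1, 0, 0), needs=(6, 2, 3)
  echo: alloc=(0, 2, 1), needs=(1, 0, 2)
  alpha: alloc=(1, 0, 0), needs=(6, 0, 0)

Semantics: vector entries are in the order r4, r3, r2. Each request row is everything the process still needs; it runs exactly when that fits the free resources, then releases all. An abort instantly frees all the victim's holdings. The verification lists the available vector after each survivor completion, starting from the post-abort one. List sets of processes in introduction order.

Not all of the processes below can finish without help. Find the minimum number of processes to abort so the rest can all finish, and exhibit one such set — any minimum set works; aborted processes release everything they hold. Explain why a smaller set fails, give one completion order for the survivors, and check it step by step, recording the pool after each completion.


The answer: abort golf and alpha.
Key observation: the deadlocked bravo becomes finishable only because golf and alpha released (2, 1, 1); it completes at step 3 below.
Why nothing smaller works — every single abort fails: india alone leaves golf blocked (short on r4); golf alone leaves bravo blocked (short on r4); bravo alone leaves golf blocked (short on r4); echo alone leaves golf blocked (short on r4); alpha alone leaves golf blocked (short on r4).
Survivors finish in the order: echo, india, bravo. Check, step by step (pool after the aborts first):
  pool = (4, 3, 4)
  echo needs (1, 0, 2) <= (4, 3, 4) -> finishes; pool += (0, 2, 1) = (4, 5, 5)
  india needs (2, 4, 4) <= (4, 5, 5) -> finishes; pool += (2, 0, 2) = (6, 5, 7)
  bravo needs (6, 2, 3) <= (6, 5, 7) -> finishes; pool += (1, 0, 0) = (7, 5, 7)


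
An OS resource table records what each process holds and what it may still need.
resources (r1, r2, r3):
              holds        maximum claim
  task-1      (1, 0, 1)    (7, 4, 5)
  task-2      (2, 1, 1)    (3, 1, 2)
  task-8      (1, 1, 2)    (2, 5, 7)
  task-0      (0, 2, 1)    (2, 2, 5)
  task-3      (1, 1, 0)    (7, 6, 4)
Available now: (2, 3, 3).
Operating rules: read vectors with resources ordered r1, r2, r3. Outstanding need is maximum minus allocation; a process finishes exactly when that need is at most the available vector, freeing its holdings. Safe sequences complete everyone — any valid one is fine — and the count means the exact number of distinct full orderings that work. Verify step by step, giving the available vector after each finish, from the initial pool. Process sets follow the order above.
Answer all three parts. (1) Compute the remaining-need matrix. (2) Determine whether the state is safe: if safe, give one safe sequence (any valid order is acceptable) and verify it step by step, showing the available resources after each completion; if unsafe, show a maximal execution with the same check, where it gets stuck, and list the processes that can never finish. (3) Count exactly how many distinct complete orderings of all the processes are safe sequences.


(1) Outstanding need per process (order r1, r2, r3):
  task-1: (6, 4, 4)
  task-2: (1, 0, 1)
  task-8: (1, 4, 5)
  task-0: (2, 0, 4)
  task-3: (6, 5, 4)
(2) UNSAFE — no complete ordering exists.
Key observation: r1 is the bottleneck — with task-2, task-0, task-8 done the pool holds (5, 7, 7), short of every remaining need.
The run task-2, task-0, task-8 cannot be extended any further. Verifying each step:
  pool = (2, 3, 3)
  run task-2 (needs (1, 0, 1), free (2, 3, 3)); after release of (2, 1, 1) the pool is (4, 4, 4)
  run task-0 (needs (2, 0, 4), free (4, 4, 4)); after release of (0, 2, 1) the pool is (4, 6, 5)
  run task-8 (needs (1, 4, 5), free (4, 6, 5)); after release of (1, 1, 2) the pool is (5, 7, 7)
  task-1 still needs (6, 4, 4) but only (5, 7, 7) is free — short on r1
  task-3 still needs (6, 5, 4) but only (5, 7, 7) is free — short on r1
Processes that can never finish: task-1 and task-3.
(3) Exactly 0 of the possible complete orderings are safe sequences.


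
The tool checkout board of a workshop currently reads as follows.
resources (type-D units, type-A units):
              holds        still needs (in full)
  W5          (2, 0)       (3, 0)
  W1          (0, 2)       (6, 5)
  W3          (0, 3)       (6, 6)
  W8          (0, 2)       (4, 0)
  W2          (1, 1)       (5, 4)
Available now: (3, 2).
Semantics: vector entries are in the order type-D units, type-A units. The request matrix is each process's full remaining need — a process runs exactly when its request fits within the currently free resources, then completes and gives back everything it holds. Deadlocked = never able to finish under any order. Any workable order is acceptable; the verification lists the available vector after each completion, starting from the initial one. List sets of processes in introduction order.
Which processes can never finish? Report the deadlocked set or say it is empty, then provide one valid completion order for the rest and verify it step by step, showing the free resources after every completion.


Nothing here is deadlocked.
Key observation: the pool covers W5 at once, and every later process fits after earlier releases.
The rest can finish in the order W5, W8, W2, W1, W3. Step-by-step check:
  pool = (3, 2)
  run W5 (needs (3, 0), free (3, 2)); after release of (2, 0) the pool is (5, 2)
  run W8 (needs (4, 0), free (5, 2)); after release of (0, 2) the pool is (5, 4)
  run W2 (needs (5, 4), free (5, 4)); after release of (1, 1) the pool is (6, 5)
  run W1 (needs (6, 5), free (6, 5)); after release of (0, 2) the pool is (6, 7)
  run W3 (needs (6, 6), free (6, 7)); after release of (0, 3) the pool is (6, 10)


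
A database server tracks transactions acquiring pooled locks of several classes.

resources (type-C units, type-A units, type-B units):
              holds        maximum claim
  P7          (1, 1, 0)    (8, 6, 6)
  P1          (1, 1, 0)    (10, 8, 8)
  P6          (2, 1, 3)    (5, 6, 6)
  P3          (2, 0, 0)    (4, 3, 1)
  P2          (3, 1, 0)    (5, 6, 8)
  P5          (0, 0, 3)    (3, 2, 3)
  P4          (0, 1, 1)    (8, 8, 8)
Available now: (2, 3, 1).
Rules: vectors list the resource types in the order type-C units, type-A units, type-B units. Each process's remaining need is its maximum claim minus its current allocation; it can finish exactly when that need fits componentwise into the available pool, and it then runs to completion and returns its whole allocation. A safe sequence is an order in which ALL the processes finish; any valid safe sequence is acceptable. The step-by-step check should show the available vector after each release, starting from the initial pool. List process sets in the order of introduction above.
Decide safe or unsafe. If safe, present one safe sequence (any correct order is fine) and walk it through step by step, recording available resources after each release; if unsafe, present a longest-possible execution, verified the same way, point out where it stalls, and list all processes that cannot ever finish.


UNSAFE.
Key observation: even finishing P3, P5 leaves just (4, 3, 4) free — too little type-A units for any of the remaining processes.
A maximal execution: P3, P5 — then nothing else fits. Check, step by step:
  pool = (2, 3, 1)
  P3 needs (2, 3, 1) <= (2, 3, 1) -> finishes; pool += (2, 0, 0) = (4, 3, 1)
  P5 needs (3, 2, 0) <= (4, 3, 1) -> finishes; pool += (0, 0, 3) = (4, 3, 4)
  blocked: P7 wants (7, 5, 6), pool (4, 3, 4) — not enough type-C units, type-A units and type-B units
  blocked: P1 wants (9, 7, 8), pool (4, 3, 4) — not enough type-C units, type-A units and type-B units
  blocked: P6 wants (3, 5, 3), pool (4, 3, 4) — not enough type-A units
  blocked: P2 wants (2, 5, 8), pool (4, 3, 4) — not enough type-A units and type-B units
  blocked: P4 wants (8, 7, 7), pool (4, 3, 4) — not enough type-C units, type-A units and type-B units
Never able to finish: P7, P1, P6, P2 and P4.


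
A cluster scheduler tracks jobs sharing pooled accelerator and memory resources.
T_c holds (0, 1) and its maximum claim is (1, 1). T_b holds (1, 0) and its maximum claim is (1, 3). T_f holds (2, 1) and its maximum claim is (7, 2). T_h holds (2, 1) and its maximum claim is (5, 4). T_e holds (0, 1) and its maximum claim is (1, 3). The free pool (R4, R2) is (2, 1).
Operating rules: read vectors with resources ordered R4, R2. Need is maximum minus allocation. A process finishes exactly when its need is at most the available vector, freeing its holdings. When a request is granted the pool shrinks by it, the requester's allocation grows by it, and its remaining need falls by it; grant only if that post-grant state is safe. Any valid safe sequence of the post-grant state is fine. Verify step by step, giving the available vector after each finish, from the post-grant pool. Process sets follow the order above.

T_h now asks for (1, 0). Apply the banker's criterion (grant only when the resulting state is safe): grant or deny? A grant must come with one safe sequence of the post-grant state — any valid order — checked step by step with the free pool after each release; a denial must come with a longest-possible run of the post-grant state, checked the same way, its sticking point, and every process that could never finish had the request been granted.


GRANT. The post-grant state is safe; one safe sequence: T_c, T_e, T_b, T_h, T_f.
Key observation: with (1, 1) left after the transfer, T_c can run at once — the state stays safe.
Step-by-step check of the post-grant state:
  pool = (1, 1)
  T_c needs (1, 0) <= (1, 1) -> finishes; pool += (0, 1) = (1, 2)
  T_e needs (1, 2) <= (1, 2) -> finishes; pool += (0, 1) = (1, 3)
  T_b needs (0, 3) <= (1, 3) -> finishes; pool += (1, 0) = (2, 3)
  T_h needs (2, 3) <= (2, 3) -> finishes; pool += (3, 1) = (5, 4)
  T_f needs (5, 1) <= (5, 4) -> finishes; pool += (2, 1) = (7, 5)


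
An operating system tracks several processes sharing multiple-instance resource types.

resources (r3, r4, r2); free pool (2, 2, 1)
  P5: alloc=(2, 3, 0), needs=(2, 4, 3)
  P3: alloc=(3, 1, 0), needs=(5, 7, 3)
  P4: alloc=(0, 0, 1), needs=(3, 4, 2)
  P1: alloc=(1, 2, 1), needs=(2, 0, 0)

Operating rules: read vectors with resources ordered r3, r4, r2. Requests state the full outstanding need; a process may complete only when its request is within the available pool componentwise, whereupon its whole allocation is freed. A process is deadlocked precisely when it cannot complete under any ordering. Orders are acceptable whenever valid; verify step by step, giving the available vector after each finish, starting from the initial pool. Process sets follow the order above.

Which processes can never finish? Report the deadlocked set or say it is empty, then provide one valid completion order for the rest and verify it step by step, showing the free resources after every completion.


The deadlocked set is empty.
Key observation: no deadlock: P1 fits now, and the freed resources carry the rest through.
The rest can finish in the order P1, P4, P5, P3. Verifying each step:
  pool = (2, 2, 1)
  run P1 (needs (2, 0, 0), free (2, 2, 1)); after release of (1, 2, 1) the pool is (3, 4, 2)
  run P4 (needs (3, 4, 2), free (3, 4, 2)); after release of (0, 0, 1) the pool is (3, 4, 3)
  run P5 (needs (2, 4, 3), free (3, 4, 3)); after release of (2, 3, 0) the pool is (5, 7, 3)
  run P3 (needs (5, 7, 3), free (5, 7, 3)); after release of (3, 1, 0) the pool is (8, 8, 3)


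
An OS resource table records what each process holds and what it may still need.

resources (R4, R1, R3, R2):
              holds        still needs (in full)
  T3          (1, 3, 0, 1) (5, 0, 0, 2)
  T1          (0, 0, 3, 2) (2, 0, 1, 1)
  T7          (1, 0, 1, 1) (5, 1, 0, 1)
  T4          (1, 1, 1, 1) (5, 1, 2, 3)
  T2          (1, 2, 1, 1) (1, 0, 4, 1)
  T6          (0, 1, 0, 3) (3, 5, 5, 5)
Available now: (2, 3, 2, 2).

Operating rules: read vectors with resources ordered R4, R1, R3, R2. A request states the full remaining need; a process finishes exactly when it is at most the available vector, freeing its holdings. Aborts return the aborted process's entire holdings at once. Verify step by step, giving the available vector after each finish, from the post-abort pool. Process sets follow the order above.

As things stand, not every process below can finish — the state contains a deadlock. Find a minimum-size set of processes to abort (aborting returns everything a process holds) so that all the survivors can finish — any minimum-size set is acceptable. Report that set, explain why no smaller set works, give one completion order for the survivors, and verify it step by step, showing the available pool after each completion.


Minimum abort set: T7 and T4.
Key observation: aborting T7 and T4 returns (2, 1, 2, 2), and T3 — hopeless before — runs at step 3 with the returned capacity in the pool.
Minimality, checking each single-abort alternative: T3 alone leaves T7 blocked (short on R4); T1 alone leaves T3 blocked (short on R4); T7 alone leaves T3 blocked (short on R4); T4 alone leaves T3 blocked (short on R4); T2 alone leaves T3 blocked (short on R4); T6 alone leaves T3 blocked (short on R4).
Survivors finish in the order: T2, T6, T3, T1. Check, step by step (pool after the aborts first):
  pool = (4, 4, 4, 4)
  run T2 (needs (1, 0, 4, 1), free (4, 4, 4, 4)); after release of (1, 2, 1, 1) the pool is (5, 6, 5, 5)
  run T6 (needs (3, 5, 5, 5), free (5, 6, 5, 5)); after release of (0, 1, 0, 3) the pool is (5, 7, 5, 8)
  run T3 (needs (5, 0, 0, 2), free (5, 7, 5, 8)); after release of (1, 3, 0, 1) the pool is (6, 10, 5, 9)
  run T1 (needs (2, 0, 1, 1), free (6, 10, 5, 9)); after release of (0, 0, 3, 2) the pool is (6, 10, 8, 11)


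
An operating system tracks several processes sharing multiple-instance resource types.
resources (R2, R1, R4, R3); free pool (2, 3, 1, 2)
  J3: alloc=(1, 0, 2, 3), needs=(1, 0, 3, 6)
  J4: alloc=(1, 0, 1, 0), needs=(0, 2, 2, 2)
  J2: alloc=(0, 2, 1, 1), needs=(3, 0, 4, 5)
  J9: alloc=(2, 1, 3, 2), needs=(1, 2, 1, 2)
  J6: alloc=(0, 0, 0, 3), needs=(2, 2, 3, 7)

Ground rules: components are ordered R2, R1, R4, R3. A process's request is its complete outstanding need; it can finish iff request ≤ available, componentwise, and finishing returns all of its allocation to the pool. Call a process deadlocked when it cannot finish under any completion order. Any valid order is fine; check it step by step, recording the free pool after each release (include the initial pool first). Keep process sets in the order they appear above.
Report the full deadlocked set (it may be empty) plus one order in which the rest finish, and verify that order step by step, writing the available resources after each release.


Deadlocked set: J3, J2 and J6.
Key observation: R3 is the bottleneck — with J9, J4 done the pool holds (5, 4, 5, 4), short of every remaining need.
A valid finishing order for the others: J9, J4. Verifying each step:
  pool = (2, 3, 1, 2)
  J9 needs (1, 2, 1, 2) <= (2, 3, 1, 2) -> finishes; pool += (2, 1, 3, 2) = (4, 4, 4, 4)
  J4 needs (0, 2, 2, 2) <= (4, 4, 4, 4) -> finishes; pool += (1, 0, 1, 0) = (5, 4, 5, 4)
The blocked processes can never fit:
  J3 still needs (1, 0, 3, 6) but only (5, 4, 5, 4) is free — short on R3
  J2 still needs (3, 0, 4, 5) but only (5, 4, 5, 4) is free — short on R3
  J6 still needs (2, 2, 3, 7) but only (5, 4, 5, 4) is free — short on R3


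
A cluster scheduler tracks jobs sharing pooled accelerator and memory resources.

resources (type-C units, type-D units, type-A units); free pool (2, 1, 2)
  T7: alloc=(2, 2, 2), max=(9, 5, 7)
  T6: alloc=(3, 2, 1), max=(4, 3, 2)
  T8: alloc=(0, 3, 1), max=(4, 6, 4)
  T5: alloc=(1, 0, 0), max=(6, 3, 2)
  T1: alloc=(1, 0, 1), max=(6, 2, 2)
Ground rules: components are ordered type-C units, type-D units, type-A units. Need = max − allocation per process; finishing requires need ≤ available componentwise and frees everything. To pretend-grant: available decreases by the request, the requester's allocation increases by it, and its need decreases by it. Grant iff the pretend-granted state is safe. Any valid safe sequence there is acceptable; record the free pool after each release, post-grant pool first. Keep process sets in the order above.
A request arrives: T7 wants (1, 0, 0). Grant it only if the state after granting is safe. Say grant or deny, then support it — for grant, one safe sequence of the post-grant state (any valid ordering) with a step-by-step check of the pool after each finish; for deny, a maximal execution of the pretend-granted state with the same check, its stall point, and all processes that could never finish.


DENY. Granting would leave the state unsafe.
Key observation: even finishing T6, T8 leaves just (4, 6, 4) free — too little type-C units for any of the remaining processes.
On the post-grant state, T6, T8 is a maximal run — nothing extends it. Check, step by step:
  pool = (1, 1, 2)
  T6 needs (1, 1, 1) <= (1, 1, 2) -> finishes; pool += (3, 2, 1) = (4, 3, 3)
  T8 needs (4, 3, 3) <= (4, 3, 3) -> finishes; pool += (0, 3, 1) = (4, 6, 4)
  T7 still needs (6, 3, 5) but only (4, 6, 4) is free — short on type-C units and type-A units
  T5 still needs (5, 3, 2) but only (4, 6, 4) is free — short on type-C units
  T1 still needs (5, 2, 1) but only (4, 6, 4) is free — short on type-C units
Processes that could never finish after the grant: T7, T5 and T1.


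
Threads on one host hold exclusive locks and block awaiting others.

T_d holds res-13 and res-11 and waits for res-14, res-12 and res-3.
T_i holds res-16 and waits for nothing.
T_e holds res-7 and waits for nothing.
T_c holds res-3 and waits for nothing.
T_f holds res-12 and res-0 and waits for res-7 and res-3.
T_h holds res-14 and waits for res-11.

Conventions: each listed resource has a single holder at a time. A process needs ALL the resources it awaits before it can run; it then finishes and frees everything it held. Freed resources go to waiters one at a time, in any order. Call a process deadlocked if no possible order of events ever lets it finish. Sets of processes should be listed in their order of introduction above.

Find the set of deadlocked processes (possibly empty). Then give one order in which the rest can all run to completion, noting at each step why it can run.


Deadlocked set: T_d and T_h.
Key observation: T_d -> T_h -> T_d is a circular wait — nothing in it can go first; no other process is dragged down with it.
One completion order for the rest: T_c, T_i, T_e, T_f.
Verifying each step:
  T_c waits on nothing -> runs at once and releases res-3
  T_i waits on nothing -> runs at once and releases res-16
  T_e waits on nothing -> runs at once and releases res-7
  T_f waits on res-7 and res-3 — all released -> runs and releases res-12 and res-0


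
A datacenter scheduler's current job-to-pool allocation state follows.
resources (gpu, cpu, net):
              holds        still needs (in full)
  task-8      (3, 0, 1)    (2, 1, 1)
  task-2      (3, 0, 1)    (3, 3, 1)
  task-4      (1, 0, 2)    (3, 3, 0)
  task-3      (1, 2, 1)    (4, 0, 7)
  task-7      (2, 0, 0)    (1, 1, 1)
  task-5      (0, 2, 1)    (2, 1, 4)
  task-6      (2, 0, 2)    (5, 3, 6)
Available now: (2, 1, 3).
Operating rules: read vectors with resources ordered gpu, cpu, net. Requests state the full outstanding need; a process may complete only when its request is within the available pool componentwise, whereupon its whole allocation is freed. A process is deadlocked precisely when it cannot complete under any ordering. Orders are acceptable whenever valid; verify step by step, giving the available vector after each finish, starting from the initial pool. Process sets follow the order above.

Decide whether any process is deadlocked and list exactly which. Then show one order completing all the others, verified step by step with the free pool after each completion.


No process is deadlocked.
Key observation: the pool covers task-8 at once, and every later process fits after earlier releases.
One completion order for the rest: task-8, task-5, task-4, task-2, task-3, task-6, task-7. Check, step by step:
  pool = (2, 1, 3)
  task-8: need (2, 1, 1) fits (2, 1, 3); releases (3, 0, 1), pool now (5, 1, 4)
  task-5: need (2, 1, 4) fits (5, 1, 4); releases (0, 2, 1), pool now (5, 3, 5)
  task-4: need (3, 3, 0) fits (5, 3, 5); releases (1, 0, 2), pool now (6, 3, 7)
  task-2: need (3, 3, 1) fits (6, 3, 7); releases (3, 0, 1), pool now (9, 3, 8)
  task-3: need (4, 0, 7) fits (9, 3, 8); releases (1, 2, 1), pool now (10, 5, 9)
  task-6: need (5, 3, 6) fits (10, 5, 9); releases (2, 0, 2), pool now (12, 5, 11)
  task-7: need (1, 1, 1) fits (12, 5, 11); releases (2, 0, 0), pool now (14, 5, 11)


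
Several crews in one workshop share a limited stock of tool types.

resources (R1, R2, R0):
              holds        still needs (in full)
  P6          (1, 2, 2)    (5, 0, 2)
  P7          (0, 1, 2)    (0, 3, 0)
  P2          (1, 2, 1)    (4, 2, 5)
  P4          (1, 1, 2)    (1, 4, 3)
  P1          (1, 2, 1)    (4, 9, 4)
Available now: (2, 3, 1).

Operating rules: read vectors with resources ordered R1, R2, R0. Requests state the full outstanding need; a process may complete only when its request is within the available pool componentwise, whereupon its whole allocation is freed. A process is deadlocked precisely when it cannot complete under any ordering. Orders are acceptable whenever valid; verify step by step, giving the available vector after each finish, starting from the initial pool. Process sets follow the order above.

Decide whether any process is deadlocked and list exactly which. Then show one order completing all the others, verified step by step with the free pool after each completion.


Deadlocked set: P6, P2 and P1.
Key observation: P7, P4 can finish, but then (3, 5, 5) is all there is, and the blocked group's R1 demands exceed it.
A valid finishing order for the others: P7, P4. Walking it through:
  pool = (2, 3, 1)
  run P7 (needs (0, 3, 0), free (2, 3, 1)); after release of (0, 1, 2) the pool is (2, 4, 3)
  run P4 (needs (1, 4, 3), free (2, 4, 3)); after release of (1, 1, 2) the pool is (3, 5, 5)
None of the blocked processes ever fits:
  blocked: P6 wants (5, 0, 2), pool (3, 5, 5) — not enough R1
  blocked: P2 wants (4, 2, 5), pool (3, 5, 5) — not enough R1
  blocked: P1 wants (4, 9, 4), pool (3, 5, 5) — not enough R1 and R2


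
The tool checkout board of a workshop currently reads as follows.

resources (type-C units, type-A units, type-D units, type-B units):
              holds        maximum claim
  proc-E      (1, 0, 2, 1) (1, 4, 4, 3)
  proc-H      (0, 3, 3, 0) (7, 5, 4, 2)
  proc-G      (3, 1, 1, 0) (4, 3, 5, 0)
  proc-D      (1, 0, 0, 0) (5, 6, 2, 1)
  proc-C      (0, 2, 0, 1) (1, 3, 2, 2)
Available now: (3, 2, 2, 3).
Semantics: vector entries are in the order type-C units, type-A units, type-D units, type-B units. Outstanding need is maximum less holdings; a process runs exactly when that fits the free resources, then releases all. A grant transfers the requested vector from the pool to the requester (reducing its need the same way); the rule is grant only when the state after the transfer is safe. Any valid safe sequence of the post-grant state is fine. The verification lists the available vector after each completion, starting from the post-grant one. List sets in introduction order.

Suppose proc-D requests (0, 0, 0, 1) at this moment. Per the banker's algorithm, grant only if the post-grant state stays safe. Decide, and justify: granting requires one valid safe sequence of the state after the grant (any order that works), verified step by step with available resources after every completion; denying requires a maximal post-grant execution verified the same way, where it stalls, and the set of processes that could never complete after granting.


GRANT. The post-grant state is safe; one safe sequence: proc-C, proc-E, proc-G, proc-H, proc-D.
Key observation: granting shrinks the pool to (3, 2, 2, 2), yet proc-C still fits and the chain goes through.
Check on the post-grant state, step by step:
  pool = (3, 2, 2, 2)
  proc-C: need (1, 1, 2, 1) fits (3, 2, 2, 2); releases (0, 2, 0, 1), pool now (3, 4, 2, 3)
  proc-E: need (0, 4, 2, 2) fits (3, 4, 2, 3); releases (1, 0, 2, 1), pool now (4, 4, 4, 4)
  proc-G: need (1, 2, 4, 0) fits (4, 4, 4, 4); releases (3, 1, 1, 0), pool now (7, 5, 5, 4)
  proc-H: need (7, 2, 1, 2) fits (7, 5, 5, 4); releases (0, 3, 3, 0), pool now (7, 8, 8, 4)
  proc-D: need (4, 6, 2, 0) fits (7, 8, 8, 4); releases (1, 0, 0, 1), pool now (8, 8, 8, 5)


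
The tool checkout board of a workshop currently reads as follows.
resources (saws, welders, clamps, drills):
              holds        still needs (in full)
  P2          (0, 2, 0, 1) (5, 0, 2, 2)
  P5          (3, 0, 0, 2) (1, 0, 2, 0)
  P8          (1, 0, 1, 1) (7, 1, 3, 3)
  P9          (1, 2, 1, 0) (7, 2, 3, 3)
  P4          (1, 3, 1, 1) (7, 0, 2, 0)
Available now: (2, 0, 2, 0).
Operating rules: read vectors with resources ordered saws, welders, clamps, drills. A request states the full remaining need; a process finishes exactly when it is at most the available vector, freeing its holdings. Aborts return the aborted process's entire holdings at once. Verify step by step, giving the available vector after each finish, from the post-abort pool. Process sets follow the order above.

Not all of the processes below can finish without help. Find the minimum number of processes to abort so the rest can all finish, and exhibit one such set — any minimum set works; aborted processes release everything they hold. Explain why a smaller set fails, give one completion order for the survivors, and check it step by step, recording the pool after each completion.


Minimum abort set: P8 and P9.
Key observation: before aborting P8 and P9, P4 was permanently blocked — no order could ever run it; afterwards it completes at step 3.
No one abort is enough; case by case: P2 alone leaves P8 blocked (short on saws and clamps); P5 alone leaves P8 blocked (short on saws and clamps); P8 alone leaves P9 blocked (short on saws); P9 alone leaves P8 blocked (short on saws); P4 alone leaves P8 blocked (short on saws).
Survivors finish in the order: P5, P2, P4. Step-by-step check (pool after the aborts first):
  pool = (4, 2, 4, 1)
  run P5 (needs (1, 0, 2, 0), free (4, 2, 4, 1)); after release of (3, 0, 0, 2) the pool is (7, 2, 4, 3)
  run P2 (needs (5, 0, 2, 2), free (7, 2, 4, 3)); after release of (0, 2, 0, 1) the pool is (7, 4, 4, 4)
  run P4 (needs (7, 0, 2, 0), free (7, 4, 4, 4)); after release of (1, 3, 1, 1) the pool is (8, 7, 5, 5)


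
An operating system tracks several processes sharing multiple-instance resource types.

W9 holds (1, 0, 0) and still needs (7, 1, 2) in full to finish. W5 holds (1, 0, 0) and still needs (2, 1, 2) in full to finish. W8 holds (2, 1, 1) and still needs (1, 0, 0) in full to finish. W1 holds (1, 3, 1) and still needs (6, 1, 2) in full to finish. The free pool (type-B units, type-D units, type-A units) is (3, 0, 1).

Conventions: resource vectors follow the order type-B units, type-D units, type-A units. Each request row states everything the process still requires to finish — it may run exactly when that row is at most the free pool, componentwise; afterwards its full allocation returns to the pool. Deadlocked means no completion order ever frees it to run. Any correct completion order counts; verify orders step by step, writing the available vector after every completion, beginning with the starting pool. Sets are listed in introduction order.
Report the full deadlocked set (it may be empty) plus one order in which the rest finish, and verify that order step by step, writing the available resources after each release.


No process is deadlocked.
Key observation: W8 fits the free pool immediately, and its release cascades until everyone finishes.
A valid finishing order for the others: W8, W5, W1, W9. Walking it through:
  pool = (3, 0, 1)
  W8: need (1, 0, 0) fits (3, 0, 1); releases (2, 1, 1), pool now (5, 1, 2)
  W5: need (2, 1, 2) fits (5, 1, 2); releases (1, 0, 0), pool now (6, 1, 2)
  W1: need (6, 1, 2) fits (6, 1, 2); releases (1, 3, 1), pool now (7, 4, 3)
  W9: need (7, 1, 2) fits (7, 4, 3); releases (1, 0, 0), pool now (8, 4, 3)
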